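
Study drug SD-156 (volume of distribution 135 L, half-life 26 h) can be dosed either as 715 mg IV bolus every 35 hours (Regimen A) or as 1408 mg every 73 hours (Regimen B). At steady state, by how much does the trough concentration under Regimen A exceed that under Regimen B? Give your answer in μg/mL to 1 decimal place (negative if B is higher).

1.7 μg/mL

Regimen A: f = (1/2)^(35/26) ≈ 0.3933; Cmin,ss = (715/135)·f/(1−f) ≈ 3.433 μg/mL.
Regimen B: f = (1/2)^(73/26) ≈ 0.1428; Cmin,ss = (1408/135)·f/(1−f) ≈ 1.737 μg/mL.
Difference ≈ 3.433 − 1.737 ≈ 1.696 μg/mL.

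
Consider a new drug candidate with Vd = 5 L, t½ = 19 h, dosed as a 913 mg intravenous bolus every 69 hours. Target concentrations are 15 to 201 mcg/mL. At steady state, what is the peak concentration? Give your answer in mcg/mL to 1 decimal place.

Over one 69-h interval, 69/19 ≈ 3.6316 half-lives elapse, leaving f ≈ 0.0807 of each dose.
At steady state, accumulation factor R = 1/(1 − e^(−kτ)) ≈ 1.0878.
Single-dose peak C₀ = D/Vd = 913/5 ≈ 182.600 mcg/mL.
Cmax,ss = C₀/(1 − f) ≈ 182.600/0.9193 ≈ 198.629 mcg/mL.
Peak 198.6 mcg/mL vs MTC 201 mcg/mL: below toxic threshold.

198.6 mcg/mL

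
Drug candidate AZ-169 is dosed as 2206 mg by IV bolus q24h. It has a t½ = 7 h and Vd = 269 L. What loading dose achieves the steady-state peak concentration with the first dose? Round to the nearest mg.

2432 mg

f = (1/2)^(24/7) ≈ 0.092875; accumulation ratio R = 1/(1−f) ≈ 1.10238.
Loading dose to hit Cmax,ss on first dose: D_load = D_maint·R ≈ 2206 × 1.10238 ≈ 2431.85 mg.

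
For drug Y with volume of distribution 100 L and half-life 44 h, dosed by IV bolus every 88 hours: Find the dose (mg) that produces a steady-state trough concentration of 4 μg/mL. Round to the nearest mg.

τ/t½ = 88/44 ≈ 2, so f = (1/2)^(88/44) ≈ 0.250000.
Cmin,ss = (D/Vd)·f/(1−f), so D = Cmin,ss·Vd·(1−f)/f.
D = 4 × 100 × (1−f)/f ≈ 4 × 100 × 3.00000 ≈ 1200.00 mg.

1200 mg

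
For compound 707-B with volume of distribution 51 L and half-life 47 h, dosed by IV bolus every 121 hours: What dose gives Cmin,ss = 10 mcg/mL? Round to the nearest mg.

2528 mg

τ/t½ = 121/47 ≈ 2.5745, so f = (1/2)^(121/47) ≈ 0.167883.
Cmin,ss = (D/Vd)·f/(1−f), so D = Cmin,ss·Vd·(1−f)/f.
D = 10 × 51 × (1−f)/f ≈ 10 × 51 × 4.95653 ≈ 2527.83 mg.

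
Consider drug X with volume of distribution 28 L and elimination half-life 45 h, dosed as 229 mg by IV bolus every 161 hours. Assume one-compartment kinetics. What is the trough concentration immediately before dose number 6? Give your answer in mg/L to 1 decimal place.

0.7 mg/L

f = (1/2)^(τ/t½) = (1/2)^(161/45) ≈ 0.0837.
C₀ = D/Vd = 229/28 ≈ 8.179 mg/L.
Before the 6th dose, 5 doses have been given. Superposition: Cmin = C₀·(f + f² + … + f^5).
≈ 8.179 × (0.0837 + 0.0070 + 0.0006 + 0.0000 + 0.0000) ≈ 8.179 × 0.0913 ≈ 0.747 mg/L.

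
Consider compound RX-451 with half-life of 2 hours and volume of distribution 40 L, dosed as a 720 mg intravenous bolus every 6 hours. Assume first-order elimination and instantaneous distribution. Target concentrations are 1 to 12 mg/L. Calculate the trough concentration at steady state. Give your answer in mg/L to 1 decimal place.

2.6 mg/L

The dosing interval is 3 half-lives, so f = 2^(−3) = 0.125.
Accumulation ratio R = 1/(1 − f) = 1/0.875 = 8/7.
Single-dose peak C₀ = D/Vd = 720/40 = 18 mg/L.
Steady-state peak Cmax,ss = C₀·R = 18 × 8/7 ≈ 20.571 mg/L.
Steady-state trough Cmin,ss = Cmax,ss·f ≈ 20.571 × 0.125 ≈ 2.571 mg/L.
Trough 2.6 mg/L vs MEC 1 mg/L: adequate.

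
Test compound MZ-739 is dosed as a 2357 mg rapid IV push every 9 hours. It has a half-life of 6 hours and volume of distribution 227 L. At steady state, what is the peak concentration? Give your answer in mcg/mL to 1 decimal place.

k = ln2/t½ = ln2/6 ≈ 0.115525 h⁻¹; fraction remaining f = e^(−kτ) = e^(−0.115525×9) ≈ 0.3536.
At steady state, accumulation factor R = 1/(1 − e^(−kτ)) ≈ 1.5470.
Each bolus raises the concentration by D/Vd = 2357/227 ≈ 10.383 mcg/mL.
Cmax,ss = C₀/(1 − f) ≈ 10.383/0.6464 ≈ 16.063 mcg/mL.

16.1 mcg/mL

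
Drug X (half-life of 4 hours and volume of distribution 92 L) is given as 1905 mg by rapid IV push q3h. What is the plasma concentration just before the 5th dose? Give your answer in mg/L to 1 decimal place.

26.6 mg/L

f = (1/2)^(τ/t½) = (1/2)^(3/4) ≈ 0.5946.
C₀ = D/Vd = 1905/92 ≈ 20.707 mg/L.
Before the 5th dose, 4 doses have been given. Superposition: Cmin = C₀·(f + f² + … + f^4).
≈ 20.707 × (0.5946 + 0.3535 + 0.2102 + 0.1250) ≈ 20.707 × 1.2833 ≈ 26.573 mg/L.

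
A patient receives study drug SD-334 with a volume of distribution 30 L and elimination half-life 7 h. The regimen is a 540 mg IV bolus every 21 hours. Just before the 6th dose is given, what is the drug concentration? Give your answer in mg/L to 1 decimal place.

2.6 mg/L

f = (1/2)^(τ/t½) = (1/2)^(21/7) ≈ 0.1250.
C₀ = D/Vd = 540/30 ≈ 18.000 mg/L.
Before the 6th dose, 5 doses have been given. Superposition: Cmin = C₀·(f + f² + … + f^5).
≈ 18.000 × (0.1250 + 0.0156 + 0.0020 + 0.0002 + 0.0000) ≈ 18.000 × 0.1428 ≈ 2.570 mg/L.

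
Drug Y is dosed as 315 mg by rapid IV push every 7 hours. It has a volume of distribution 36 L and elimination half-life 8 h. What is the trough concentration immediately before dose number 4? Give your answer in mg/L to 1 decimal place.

f = (1/2)^(τ/t½) = (1/2)^(7/8) ≈ 0.5453.
C₀ = D/Vd = 315/36 ≈ 8.750 mg/L.
Before the 4th dose, 3 doses have been given. Superposition: Cmin = C₀·(f + f² + … + f^3).
≈ 8.750 × (0.5453 + 0.2974 + 0.1621) ≈ 8.750 × 1.0048 ≈ 8.792 mg/L.

8.8 mg/L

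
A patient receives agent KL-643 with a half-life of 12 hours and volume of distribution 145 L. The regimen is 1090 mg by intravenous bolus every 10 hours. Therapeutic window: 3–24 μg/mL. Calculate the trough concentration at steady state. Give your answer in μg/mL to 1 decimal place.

τ/t½ = 10/12 ≈ 0.83333, so fraction remaining f = (1/2)^(10/12) ≈ 0.5612.
Accumulation ratio R = 1/(1 − f) ≈ 1/0.4388 ≈ 2.2789.
Each bolus raises the concentration by D/Vd = 1090/145 ≈ 7.517 μg/mL.
Steady-state peak Cmax,ss = C₀·R ≈ 7.517 × 2.2789 ≈ 17.130 μg/mL.
One interval later, Cmin,ss = Cmax,ss·e^(−kτ) ≈ 17.130 × 0.5612 ≈ 9.613 μg/mL.
Trough 9.6 μg/mL vs MEC 3 μg/mL: adequate.

9.6 μg/mL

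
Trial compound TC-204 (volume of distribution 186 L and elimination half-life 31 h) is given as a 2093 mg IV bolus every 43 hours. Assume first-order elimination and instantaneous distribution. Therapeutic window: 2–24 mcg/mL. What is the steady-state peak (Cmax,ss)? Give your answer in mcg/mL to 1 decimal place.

18.2 mcg/mL

τ/t½ = 43/31 ≈ 1.3871, so fraction remaining f = (1/2)^(43/31) ≈ 0.3823.
Accumulation ratio R = 1/(1 − f) ≈ 1/0.6177 ≈ 1.6189.
Each bolus raises the concentration by D/Vd = 2093/186 ≈ 11.253 mcg/mL.
Steady-state peak Cmax,ss = C₀·R ≈ 11.253 × 1.6189 ≈ 18.217 mcg/mL.
Peak 18.2 mcg/mL vs MTC 24 mcg/mL: below toxic threshold.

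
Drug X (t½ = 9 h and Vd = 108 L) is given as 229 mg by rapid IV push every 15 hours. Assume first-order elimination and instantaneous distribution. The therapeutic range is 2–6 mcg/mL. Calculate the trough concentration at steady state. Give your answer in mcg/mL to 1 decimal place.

Over one 15-h interval, 15/9 ≈ 1.6667 half-lives elapse, leaving f ≈ 0.3150 of each dose.
Each bolus raises the concentration by D/Vd = 229/108 ≈ 2.120 mcg/mL.
Steady-state trough Cmin,ss = C₀·f/(1−f) ≈ 2.120 × 0.3150/0.6850 ≈ 0.975 mcg/mL.
Trough 1.0 mcg/mL vs MEC 2 mcg/mL: subtherapeutic.

1.0 mcg/mL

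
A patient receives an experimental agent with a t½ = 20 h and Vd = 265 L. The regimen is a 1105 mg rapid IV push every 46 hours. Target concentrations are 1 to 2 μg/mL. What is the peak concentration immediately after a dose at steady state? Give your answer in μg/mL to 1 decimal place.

k = ln2/t½ = ln2/20 ≈ 0.034657 h⁻¹; fraction remaining f = e^(−kτ) = e^(−0.034657×46) ≈ 0.2031.
Accumulation ratio R = 1/(1 − f) ≈ 1/0.7969 ≈ 1.2549.
Each bolus raises the concentration by D/Vd = 1105/265 ≈ 4.170 μg/mL.
Cmax,ss = C₀/(1 − f) ≈ 4.170/0.7969 ≈ 5.233 μg/mL.
Peak 5.2 μg/mL vs MTC 2 μg/mL: exceeds toxic threshold.

5.2 μg/mL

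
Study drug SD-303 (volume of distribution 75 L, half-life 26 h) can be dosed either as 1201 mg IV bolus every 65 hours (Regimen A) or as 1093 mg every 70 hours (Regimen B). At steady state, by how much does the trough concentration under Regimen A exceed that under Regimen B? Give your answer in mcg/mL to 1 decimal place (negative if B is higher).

0.8 mcg/mL

Regimen A: f = (1/2)^(65/26) ≈ 0.1768; Cmin,ss = (1201/75)·f/(1−f) ≈ 3.439 mcg/mL.
Regimen B: f = (1/2)^(70/26) ≈ 0.1547; Cmin,ss = (1093/75)·f/(1−f) ≈ 2.667 mcg/mL.
Difference ≈ 3.439 − 2.667 ≈ 0.772 mcg/mL.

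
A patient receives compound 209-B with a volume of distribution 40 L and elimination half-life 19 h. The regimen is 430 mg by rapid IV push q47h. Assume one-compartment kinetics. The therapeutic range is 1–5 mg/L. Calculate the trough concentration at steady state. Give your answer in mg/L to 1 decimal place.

2.4 mg/L

τ/t½ = 47/19 ≈ 2.4737, so fraction remaining f = (1/2)^(47/19) ≈ 0.1800.
Accumulation ratio R = 1/(1 − f) ≈ 1/0.8200 ≈ 1.2195.
Single-dose peak C₀ = D/Vd = 430/40 ≈ 10.750 mg/L.
Cmax,ss = C₀/(1 − f) ≈ 10.750/0.8200 ≈ 13.110 mg/L.
One interval later, Cmin,ss = Cmax,ss·e^(−kτ) ≈ 13.110 × 0.1800 ≈ 2.360 mg/L.
Trough 2.4 mg/L vs MEC 1 mg/L: adequate.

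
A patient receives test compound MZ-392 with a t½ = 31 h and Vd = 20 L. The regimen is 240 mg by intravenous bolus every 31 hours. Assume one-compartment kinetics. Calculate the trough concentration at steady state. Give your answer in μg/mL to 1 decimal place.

12.0 μg/mL

τ = 31 h = 1 half-life, so f = (1/2)^1 = 0.5.
At steady state, R = 1/(1 − 0.5) = 2/1.
Single-dose peak C₀ = D/Vd = 240/20 = 12 μg/mL.
Steady-state peak Cmax,ss = C₀·R = 12 × 2/1 ≈ 24.000 μg/mL.
Steady-state trough Cmin,ss = Cmax,ss·f ≈ 24.000 × 0.5 ≈ 12.000 μg/mL.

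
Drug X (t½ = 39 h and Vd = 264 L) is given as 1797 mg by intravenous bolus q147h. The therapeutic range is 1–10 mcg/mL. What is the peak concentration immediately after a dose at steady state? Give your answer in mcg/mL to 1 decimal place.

Over one 147-h interval, 147/39 ≈ 3.7692 half-lives elapse, leaving f ≈ 0.0733 of each dose.
Accumulation ratio R = 1/(1 − f) ≈ 1/0.9267 ≈ 1.0791.
Single-dose peak C₀ = D/Vd = 1797/264 ≈ 6.807 mcg/mL.
Steady-state peak Cmax,ss = C₀·R ≈ 6.807 × 1.0791 ≈ 7.345 mcg/mL.
Peak 7.3 mcg/mL vs MTC 10 mcg/mL: below toxic threshold.

7.3 mcg/mL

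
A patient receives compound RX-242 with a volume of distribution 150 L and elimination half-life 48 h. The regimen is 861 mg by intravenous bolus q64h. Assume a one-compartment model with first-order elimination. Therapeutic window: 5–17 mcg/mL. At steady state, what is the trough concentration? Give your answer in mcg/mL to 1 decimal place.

τ/t½ = 64/48 ≈ 1.3333, so fraction remaining f = (1/2)^(64/48) ≈ 0.3969.
At steady state, accumulation factor R = 1/(1 − e^(−kτ)) ≈ 1.6581.
Single-dose peak C₀ = D/Vd = 861/150 ≈ 5.740 mcg/mL.
Steady-state peak Cmax,ss = C₀·R ≈ 5.740 × 1.6581 ≈ 9.517 mcg/mL.
Steady-state trough Cmin,ss = Cmax,ss·f ≈ 9.517 × 0.3969 ≈ 3.777 mcg/mL.
Trough 3.8 mcg/mL vs MEC 5 mcg/mL: subtherapeutic.

3.8 mcg/mL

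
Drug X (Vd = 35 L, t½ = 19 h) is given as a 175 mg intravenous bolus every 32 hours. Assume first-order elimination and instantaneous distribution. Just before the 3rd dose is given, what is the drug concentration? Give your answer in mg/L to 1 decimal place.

f = (1/2)^(τ/t½) = (1/2)^(32/19) ≈ 0.3112.
C₀ = D/Vd = 175/35 ≈ 5.000 mg/L.
Before the 3rd dose, 2 doses have been given. Superposition: Cmin = C₀·(f + f²).
≈ 5.000 × (0.3112 + 0.0968) ≈ 5.000 × 0.4080 ≈ 2.040 mg/L.

2.0 mg/L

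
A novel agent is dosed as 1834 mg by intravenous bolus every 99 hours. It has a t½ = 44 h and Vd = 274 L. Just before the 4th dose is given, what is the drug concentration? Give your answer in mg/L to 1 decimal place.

f = (1/2)^(τ/t½) = (1/2)^(99/44) ≈ 0.2102.
C₀ = D/Vd = 1834/274 ≈ 6.693 mg/L.
Before the 4th dose, 3 doses have been given. Superposition: Cmin = C₀·(f + f² + … + f^3).
≈ 6.693 × (0.2102 + 0.0442 + 0.0093) ≈ 6.693 × 0.2637 ≈ 1.765 mg/L.

1.8 mg/L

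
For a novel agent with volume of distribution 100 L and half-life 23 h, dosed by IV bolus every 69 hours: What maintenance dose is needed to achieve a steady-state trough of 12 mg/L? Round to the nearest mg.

8400 mg

τ/t½ = 69/23 ≈ 3, so f = (1/2)^(69/23) ≈ 0.125000.
Cmin,ss = (D/Vd)·f/(1−f), so D = Cmin,ss·Vd·(1−f)/f.
D = 12 × 100 × (1−f)/f ≈ 12 × 100 × 7.00000 ≈ 8400.00 mg.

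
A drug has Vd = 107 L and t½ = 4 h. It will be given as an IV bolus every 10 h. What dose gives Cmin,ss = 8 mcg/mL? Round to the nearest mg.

3986 mg

τ/t½ = 10/4 ≈ 2.5, so f = (1/2)^(10/4) ≈ 0.176777.
Cmin,ss = (D/Vd)·f/(1−f), so D = Cmin,ss·Vd·(1−f)/f.
D = 8 × 107 × (1−f)/f ≈ 8 × 107 × 4.65684 ≈ 3986.26 mg.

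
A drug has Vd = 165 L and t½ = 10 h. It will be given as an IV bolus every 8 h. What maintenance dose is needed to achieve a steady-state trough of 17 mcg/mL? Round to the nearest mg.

2079 mg

τ/t½ = 8/10 ≈ 0.8, so f = (1/2)^(8/10) ≈ 0.574349.
Cmin,ss = (D/Vd)·f/(1−f), so D = Cmin,ss·Vd·(1−f)/f.
D = 17 × 165 × (1−f)/f ≈ 17 × 165 × 0.74110 ≈ 2078.79 mg.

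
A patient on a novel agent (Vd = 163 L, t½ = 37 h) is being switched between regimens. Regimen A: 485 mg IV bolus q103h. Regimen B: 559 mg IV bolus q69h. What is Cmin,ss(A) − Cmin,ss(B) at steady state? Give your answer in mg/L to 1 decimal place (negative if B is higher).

-0.8 mg/L

Regimen A: f = (1/2)^(103/37) ≈ 0.1452; Cmin,ss = (485/163)·f/(1−f) ≈ 0.505 mg/L.
Regimen B: f = (1/2)^(69/37) ≈ 0.2745; Cmin,ss = (559/163)·f/(1−f) ≈ 1.298 mg/L.
Difference ≈ 0.505 − 1.298 ≈ -0.793 mg/L.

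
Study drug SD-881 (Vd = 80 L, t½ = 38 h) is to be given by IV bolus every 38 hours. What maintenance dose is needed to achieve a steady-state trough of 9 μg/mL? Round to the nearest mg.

720 mg

τ/t½ = 38/38 ≈ 1, so f = (1/2)^(38/38) ≈ 0.500000.
Cmin,ss = (D/Vd)·f/(1−f), so D = Cmin,ss·Vd·(1−f)/f.
D = 9 × 80 × (1−f)/f ≈ 9 × 80 × 1.00000 ≈ 720.00 mg.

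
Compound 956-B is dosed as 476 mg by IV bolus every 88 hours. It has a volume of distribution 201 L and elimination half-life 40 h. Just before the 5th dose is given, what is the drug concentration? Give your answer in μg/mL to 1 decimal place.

f = (1/2)^(τ/t½) = (1/2)^(88/40) ≈ 0.2176.
C₀ = D/Vd = 476/201 ≈ 2.368 μg/mL.
Before the 5th dose, 4 doses have been given. Superposition: Cmin = C₀·(f + f² + … + f^4).
≈ 2.368 × (0.2176 + 0.0473 + 0.0103 + 0.0022) ≈ 2.368 × 0.2774 ≈ 0.657 μg/mL.

0.7 μg/mL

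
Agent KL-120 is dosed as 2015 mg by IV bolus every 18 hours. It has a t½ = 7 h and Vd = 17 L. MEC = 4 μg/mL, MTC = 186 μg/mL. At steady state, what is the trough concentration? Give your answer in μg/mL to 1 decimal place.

24.0 μg/mL

k = ln2/t½ = ln2/7 ≈ 0.099021 h⁻¹; fraction remaining f = e^(−kτ) = e^(−0.099021×18) ≈ 0.1682.
At steady state, accumulation factor R = 1/(1 − e^(−kτ)) ≈ 1.2022.
Each bolus raises the concentration by D/Vd = 2015/17 ≈ 118.529 μg/mL.
Cmax,ss = C₀/(1 − f) ≈ 118.529/0.8318 ≈ 142.497 μg/mL.
Steady-state trough Cmin,ss = Cmax,ss·f ≈ 142.497 × 0.1682 ≈ 23.968 μg/mL.
Trough 24.0 μg/mL vs MEC 4 μg/mL: adequate.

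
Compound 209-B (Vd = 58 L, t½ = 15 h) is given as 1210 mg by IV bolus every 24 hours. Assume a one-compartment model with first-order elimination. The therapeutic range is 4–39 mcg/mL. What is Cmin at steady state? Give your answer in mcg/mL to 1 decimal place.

Over one 24-h interval, 24/15 ≈ 1.6 half-lives elapse, leaving f ≈ 0.3299 of each dose.
Accumulation ratio R = 1/(1 − f) ≈ 1/0.6701 ≈ 1.4923.
Each bolus raises the concentration by D/Vd = 1210/58 ≈ 20.862 mcg/mL.
Steady-state peak Cmax,ss = C₀·R ≈ 20.862 × 1.4923 ≈ 31.132 mcg/mL.
Steady-state trough Cmin,ss = Cmax,ss·f ≈ 31.132 × 0.3299 ≈ 10.270 mcg/mL.
Trough 10.3 mcg/mL vs MEC 4 mcg/mL: adequate.

10.3 mcg/mL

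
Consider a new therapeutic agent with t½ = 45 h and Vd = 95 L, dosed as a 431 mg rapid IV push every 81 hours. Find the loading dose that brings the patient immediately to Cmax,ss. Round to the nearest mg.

605 mg

f = (1/2)^(81/45) ≈ 0.287175; accumulation ratio R = 1/(1−f) ≈ 1.40287.
Loading dose to hit Cmax,ss on first dose: D_load = D_maint·R ≈ 431 × 1.40287 ≈ 604.64 mg.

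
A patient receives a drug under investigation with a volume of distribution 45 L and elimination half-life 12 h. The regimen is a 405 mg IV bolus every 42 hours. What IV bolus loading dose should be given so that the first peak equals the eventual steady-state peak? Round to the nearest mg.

f = (1/2)^(42/12) ≈ 0.088388; accumulation ratio R = 1/(1−f) ≈ 1.09696.
Loading dose to hit Cmax,ss on first dose: D_load = D_maint·R ≈ 405 × 1.09696 ≈ 444.27 mg.

444 mg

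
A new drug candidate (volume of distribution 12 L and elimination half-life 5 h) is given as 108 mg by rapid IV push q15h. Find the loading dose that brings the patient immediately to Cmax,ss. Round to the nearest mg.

f = (1/2)^(15/5) ≈ 0.125000; accumulation ratio R = 1/(1−f) ≈ 1.14286.
Loading dose to hit Cmax,ss on first dose: D_load = D_maint·R ≈ 108 × 1.14286 ≈ 123.43 mg.

123 mg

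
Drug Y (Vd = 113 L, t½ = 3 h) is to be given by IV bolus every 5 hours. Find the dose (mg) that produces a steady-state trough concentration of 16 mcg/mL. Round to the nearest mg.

3932 mg

τ/t½ = 5/3 ≈ 1.6667, so f = (1/2)^(5/3) ≈ 0.314980.
Cmin,ss = (D/Vd)·f/(1−f), so D = Cmin,ss·Vd·(1−f)/f.
D = 16 × 113 × (1−f)/f ≈ 16 × 113 × 2.17480 ≈ 3932.04 mg.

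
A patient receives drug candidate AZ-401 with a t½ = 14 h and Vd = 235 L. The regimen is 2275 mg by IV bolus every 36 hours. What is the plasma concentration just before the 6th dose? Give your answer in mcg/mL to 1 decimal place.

f = (1/2)^(τ/t½) = (1/2)^(36/14) ≈ 0.1682.
C₀ = D/Vd = 2275/235 ≈ 9.681 mcg/mL.
Before the 6th dose, 5 doses have been given. Superposition: Cmin = C₀·(f + f² + … + f^5).
≈ 9.681 × (0.1682 + 0.0283 + 0.0048 + 0.0008 + 0.0001) ≈ 9.681 × 0.2022 ≈ 1.957 mcg/mL.

2.0 mcg/mL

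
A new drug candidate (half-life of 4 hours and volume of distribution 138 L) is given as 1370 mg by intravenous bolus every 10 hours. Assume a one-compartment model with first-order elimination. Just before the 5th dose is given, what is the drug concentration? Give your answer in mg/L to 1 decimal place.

2.1 mg/L

f = (1/2)^(τ/t½) = (1/2)^(10/4) ≈ 0.1768.
C₀ = D/Vd = 1370/138 ≈ 9.928 mg/L.
Before the 5th dose, 4 doses have been given. Superposition: Cmin = C₀·(f + f² + … + f^4).
≈ 9.928 × (0.1768 + 0.0313 + 0.0055 + 0.0010) ≈ 9.928 × 0.2146 ≈ 2.131 mg/L.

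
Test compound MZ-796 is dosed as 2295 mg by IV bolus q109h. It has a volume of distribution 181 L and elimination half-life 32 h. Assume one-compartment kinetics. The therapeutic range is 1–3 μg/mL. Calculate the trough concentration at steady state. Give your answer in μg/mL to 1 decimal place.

1.3 μg/mL

τ/t½ = 109/32 ≈ 3.4062, so fraction remaining f = (1/2)^(109/32) ≈ 0.0943.
Accumulation ratio R = 1/(1 − f) ≈ 1/0.9057 ≈ 1.1041.
Single-dose peak C₀ = D/Vd = 2295/181 ≈ 12.680 μg/mL.
Cmax,ss = C₀/(1 − f) ≈ 12.680/0.9057 ≈ 14.000 μg/mL.
Steady-state trough Cmin,ss = Cmax,ss·f ≈ 14.000 × 0.0943 ≈ 1.320 μg/mL.
Trough 1.3 μg/mL vs MEC 1 μg/mL: adequate.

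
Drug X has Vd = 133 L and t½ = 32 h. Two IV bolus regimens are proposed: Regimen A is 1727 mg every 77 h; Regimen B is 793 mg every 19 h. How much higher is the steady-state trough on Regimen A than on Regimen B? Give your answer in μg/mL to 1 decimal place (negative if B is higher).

-8.7 μg/mL

Regimen A: f = (1/2)^(77/32) ≈ 0.1886; Cmin,ss = (1727/133)·f/(1−f) ≈ 3.018 μg/mL.
Regimen B: f = (1/2)^(19/32) ≈ 0.6626; Cmin,ss = (793/133)·f/(1−f) ≈ 11.709 μg/mL.
Difference ≈ 3.018 − 11.709 ≈ -8.691 μg/mL.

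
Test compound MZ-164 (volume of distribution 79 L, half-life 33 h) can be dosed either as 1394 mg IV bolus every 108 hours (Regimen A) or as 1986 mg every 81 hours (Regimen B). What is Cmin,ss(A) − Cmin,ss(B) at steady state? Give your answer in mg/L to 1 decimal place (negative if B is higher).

-3.6 mg/L

Regimen A: f = (1/2)^(108/33) ≈ 0.1035; Cmin,ss = (1394/79)·f/(1−f) ≈ 2.037 mg/L.
Regimen B: f = (1/2)^(81/33) ≈ 0.1824; Cmin,ss = (1986/79)·f/(1−f) ≈ 5.608 mg/L.
Difference ≈ 2.037 − 5.608 ≈ -3.571 mg/L.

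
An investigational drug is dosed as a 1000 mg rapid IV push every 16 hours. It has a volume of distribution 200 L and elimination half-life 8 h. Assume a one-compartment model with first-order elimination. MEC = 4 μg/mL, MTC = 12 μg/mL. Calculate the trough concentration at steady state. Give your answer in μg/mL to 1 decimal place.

The dosing interval is 2 half-lives, so f = 2^(−2) = 0.25.
Accumulation ratio R = 1/(1 − f) = 1/0.75 = 4/3.
Single-dose peak C₀ = D/Vd = 1000/200 = 5 μg/mL.
Steady-state peak Cmax,ss = C₀·R = 5 × 4/3 ≈ 6.667 μg/mL.
Steady-state trough Cmin,ss = Cmax,ss·f ≈ 6.667 × 0.25 ≈ 1.667 μg/mL.
Trough 1.7 μg/mL vs MEC 4 μg/mL: subtherapeutic.

1.7 μg/mL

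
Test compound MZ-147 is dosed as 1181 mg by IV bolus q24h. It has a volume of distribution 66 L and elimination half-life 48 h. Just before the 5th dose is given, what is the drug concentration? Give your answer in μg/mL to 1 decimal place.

f = (1/2)^(τ/t½) = (1/2)^(24/48) ≈ 0.7071.
C₀ = D/Vd = 1181/66 ≈ 17.894 μg/mL.
Before the 5th dose, 4 doses have been given. Superposition: Cmin = C₀·(f + f² + … + f^4).
≈ 17.894 × (0.7071 + 0.5000 + 0.3535 + 0.2500) ≈ 17.894 × 1.8106 ≈ 32.399 μg/mL.

32.4 μg/mL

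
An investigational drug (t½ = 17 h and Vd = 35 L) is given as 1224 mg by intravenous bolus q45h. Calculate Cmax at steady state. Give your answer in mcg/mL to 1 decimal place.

41.6 mcg/mL

τ/t½ = 45/17 ≈ 2.6471, so fraction remaining f = (1/2)^(45/17) ≈ 0.1596.
Accumulation ratio R = 1/(1 − f) ≈ 1/0.8404 ≈ 1.1899.
Single-dose peak C₀ = D/Vd = 1224/35 ≈ 34.971 mcg/mL.
Steady-state peak Cmax,ss = C₀·R ≈ 34.971 × 1.1899 ≈ 41.612 mcg/mL.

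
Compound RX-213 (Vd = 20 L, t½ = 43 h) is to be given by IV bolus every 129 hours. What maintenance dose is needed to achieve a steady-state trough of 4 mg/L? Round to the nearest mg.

560 mg

τ/t½ = 129/43 ≈ 3, so f = (1/2)^(129/43) ≈ 0.125000.
Cmin,ss = (D/Vd)·f/(1−f), so D = Cmin,ss·Vd·(1−f)/f.
D = 4 × 20 × (1−f)/f ≈ 4 × 20 × 7.00000 ≈ 560.00 mg.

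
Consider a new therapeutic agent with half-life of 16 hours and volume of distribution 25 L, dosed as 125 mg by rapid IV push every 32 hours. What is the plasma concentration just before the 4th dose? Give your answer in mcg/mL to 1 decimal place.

1.6 mcg/mL

f = (1/2)^(τ/t½) = (1/2)^(32/16) ≈ 0.2500.
C₀ = D/Vd = 125/25 ≈ 5.000 mcg/mL.
Before the 4th dose, 3 doses have been given. Superposition: Cmin = C₀·(f + f² + … + f^3).
≈ 5.000 × (0.2500 + 0.0625 + 0.0156) ≈ 5.000 × 0.3281 ≈ 1.641 mcg/mL.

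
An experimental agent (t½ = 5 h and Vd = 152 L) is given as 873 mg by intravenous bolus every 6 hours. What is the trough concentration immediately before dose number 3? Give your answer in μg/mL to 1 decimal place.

3.6 μg/mL

f = (1/2)^(τ/t½) = (1/2)^(6/5) ≈ 0.4353.
C₀ = D/Vd = 873/152 ≈ 5.743 μg/mL.
Before the 3rd dose, 2 doses have been given. Superposition: Cmin = C₀·(f + f²).
≈ 5.743 × (0.4353 + 0.1895) ≈ 5.743 × 0.6248 ≈ 3.588 μg/mL.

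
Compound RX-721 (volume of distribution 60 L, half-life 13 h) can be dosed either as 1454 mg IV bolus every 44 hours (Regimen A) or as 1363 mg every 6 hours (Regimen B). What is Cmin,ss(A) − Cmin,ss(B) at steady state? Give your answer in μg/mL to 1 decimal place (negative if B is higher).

Regimen A: f = (1/2)^(44/13) ≈ 0.0957; Cmin,ss = (1454/60)·f/(1−f) ≈ 2.565 μg/mL.
Regimen B: f = (1/2)^(6/13) ≈ 0.7262; Cmin,ss = (1363/60)·f/(1−f) ≈ 60.251 μg/mL.
Difference ≈ 2.565 − 60.251 ≈ -57.686 μg/mL.

-57.7 μg/mL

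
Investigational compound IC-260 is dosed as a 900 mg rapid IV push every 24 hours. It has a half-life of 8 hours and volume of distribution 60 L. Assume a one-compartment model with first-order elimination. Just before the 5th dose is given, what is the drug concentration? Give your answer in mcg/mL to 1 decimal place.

2.1 mcg/mL

f = (1/2)^(τ/t½) = (1/2)^(24/8) ≈ 0.1250.
C₀ = D/Vd = 900/60 ≈ 15.000 mcg/mL.
Before the 5th dose, 4 doses have been given. Superposition: Cmin = C₀·(f + f² + … + f^4).
≈ 15.000 × (0.1250 + 0.0156 + 0.0020 + 0.0002) ≈ 15.000 × 0.1428 ≈ 2.142 mcg/mL.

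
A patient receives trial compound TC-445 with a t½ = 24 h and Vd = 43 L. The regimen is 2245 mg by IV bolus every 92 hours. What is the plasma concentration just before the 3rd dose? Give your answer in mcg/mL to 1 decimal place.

f = (1/2)^(τ/t½) = (1/2)^(92/24) ≈ 0.0702.
C₀ = D/Vd = 2245/43 ≈ 52.209 mcg/mL.
Before the 3rd dose, 2 doses have been given. Superposition: Cmin = C₀·(f + f²).
≈ 52.209 × (0.0702 + 0.0049) ≈ 52.209 × 0.0751 ≈ 3.921 mcg/mL.

3.9 mcg/mL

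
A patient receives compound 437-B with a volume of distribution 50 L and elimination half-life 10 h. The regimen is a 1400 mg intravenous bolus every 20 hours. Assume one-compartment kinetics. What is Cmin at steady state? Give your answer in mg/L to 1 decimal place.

9.3 mg/L

The dosing interval is 2 half-lives, so f = 2^(−2) = 0.25.
At steady state, R = 1/(1 − 0.25) = 4/3.
Single-dose peak C₀ = D/Vd = 1400/50 = 28 mg/L.
Steady-state peak Cmax,ss = C₀·R = 28 × 4/3 ≈ 37.333 mg/L.
Steady-state trough Cmin,ss = Cmax,ss·f ≈ 37.333 × 0.25 ≈ 9.333 mg/L.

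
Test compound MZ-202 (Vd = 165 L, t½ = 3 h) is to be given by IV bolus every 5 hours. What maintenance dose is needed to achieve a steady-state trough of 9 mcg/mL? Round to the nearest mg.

τ/t½ = 5/3 ≈ 1.6667, so f = (1/2)^(5/3) ≈ 0.314980.
Cmin,ss = (D/Vd)·f/(1−f), so D = Cmin,ss·Vd·(1−f)/f.
D = 9 × 165 × (1−f)/f ≈ 9 × 165 × 2.17480 ≈ 3229.58 mg.

3230 mg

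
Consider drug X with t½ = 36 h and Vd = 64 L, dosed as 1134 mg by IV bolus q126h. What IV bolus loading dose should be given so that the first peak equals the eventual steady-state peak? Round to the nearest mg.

f = (1/2)^(126/36) ≈ 0.088388; accumulation ratio R = 1/(1−f) ≈ 1.09696.
Loading dose to hit Cmax,ss on first dose: D_load = D_maint·R ≈ 1134 × 1.09696 ≈ 1243.95 mg.

1244 mg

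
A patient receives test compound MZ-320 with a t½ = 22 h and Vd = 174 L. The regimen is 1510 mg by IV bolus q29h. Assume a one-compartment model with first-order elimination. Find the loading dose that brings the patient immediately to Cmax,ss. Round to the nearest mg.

2521 mg

f = (1/2)^(29/22) ≈ 0.401040; accumulation ratio R = 1/(1−f) ≈ 1.66956.
Loading dose to hit Cmax,ss on first dose: D_load = D_maint·R ≈ 1510 × 1.66956 ≈ 2521.04 mg.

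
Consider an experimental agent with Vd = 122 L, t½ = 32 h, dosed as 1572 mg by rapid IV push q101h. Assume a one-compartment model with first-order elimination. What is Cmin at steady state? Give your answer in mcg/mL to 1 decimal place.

1.6 mcg/mL

k = ln2/t½ = ln2/32 ≈ 0.021661 h⁻¹; fraction remaining f = e^(−kτ) = e^(−0.021661×101) ≈ 0.1122.
Single-dose peak C₀ = D/Vd = 1572/122 ≈ 12.885 mcg/mL.
Steady-state trough Cmin,ss = C₀·f/(1−f) ≈ 12.885 × 0.1122/0.8878 ≈ 1.628 mcg/mL.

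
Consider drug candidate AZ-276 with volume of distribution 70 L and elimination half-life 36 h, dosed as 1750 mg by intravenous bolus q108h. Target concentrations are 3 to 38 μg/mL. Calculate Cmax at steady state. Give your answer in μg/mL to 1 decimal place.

28.6 μg/mL

τ = 108 h = 3 half-lives, so f = (1/2)^3 = 0.125.
Accumulation ratio R = 1/(1 − f) = 1/0.875 = 8/7.
Single-dose peak C₀ = D/Vd = 1750/70 = 25 μg/mL.
Steady-state peak Cmax,ss = C₀·R = 25 × 8/7 ≈ 28.571 μg/mL.
Peak 28.6 μg/mL vs MTC 38 μg/mL: below toxic threshold.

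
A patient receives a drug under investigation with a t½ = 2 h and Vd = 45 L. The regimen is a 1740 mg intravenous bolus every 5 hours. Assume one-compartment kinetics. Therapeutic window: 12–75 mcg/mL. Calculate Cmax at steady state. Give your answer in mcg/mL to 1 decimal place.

k = ln2/t½ = ln2/2 ≈ 0.346574 h⁻¹; fraction remaining f = e^(−kτ) = e^(−0.346574×5) ≈ 0.1768.
Accumulation ratio R = 1/(1 − f) ≈ 1/0.8232 ≈ 1.2148.
Single-dose peak C₀ = D/Vd = 1740/45 ≈ 38.667 mcg/mL.
Steady-state peak Cmax,ss = C₀·R ≈ 38.667 × 1.2148 ≈ 46.973 mcg/mL.
Peak 47.0 mcg/mL vs MTC 75 mcg/mL: below toxic threshold.

47.0 mcg/mL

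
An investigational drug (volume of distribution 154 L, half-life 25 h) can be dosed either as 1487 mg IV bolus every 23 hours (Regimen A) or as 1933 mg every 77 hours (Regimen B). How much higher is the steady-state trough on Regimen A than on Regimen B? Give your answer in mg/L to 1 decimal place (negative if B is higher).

Regimen A: f = (1/2)^(23/25) ≈ 0.5285; Cmin,ss = (1487/154)·f/(1−f) ≈ 10.823 mg/L.
Regimen B: f = (1/2)^(77/25) ≈ 0.1183; Cmin,ss = (1933/154)·f/(1−f) ≈ 1.684 mg/L.
Difference ≈ 10.823 − 1.684 ≈ 9.139 mg/L.

9.1 mg/L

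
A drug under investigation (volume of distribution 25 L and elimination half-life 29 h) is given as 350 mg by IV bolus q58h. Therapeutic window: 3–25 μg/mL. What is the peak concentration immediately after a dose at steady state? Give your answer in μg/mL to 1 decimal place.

18.7 μg/mL

The dosing interval is 2 half-lives, so f = 2^(−2) = 0.25.
At steady state, R = 1/(1 − 0.25) = 4/3.
Single-dose peak C₀ = D/Vd = 350/25 = 14 μg/mL.
Steady-state peak Cmax,ss = C₀·R = 14 × 4/3 ≈ 18.667 μg/mL.
Peak 18.7 μg/mL vs MTC 25 μg/mL: below toxic threshold.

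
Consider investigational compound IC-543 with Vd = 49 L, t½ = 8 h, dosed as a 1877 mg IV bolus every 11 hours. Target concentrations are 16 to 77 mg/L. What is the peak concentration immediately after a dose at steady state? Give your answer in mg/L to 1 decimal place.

τ/t½ = 11/8 ≈ 1.375, so fraction remaining f = (1/2)^(11/8) ≈ 0.3856.
At steady state, accumulation factor R = 1/(1 − e^(−kτ)) ≈ 1.6276.
Each bolus raises the concentration by D/Vd = 1877/49 ≈ 38.306 mg/L.
Cmax,ss = C₀/(1 − f) ≈ 38.306/0.6144 ≈ 62.347 mg/L.
Peak 62.3 mg/L vs MTC 77 mg/L: below toxic threshold.

62.3 mg/L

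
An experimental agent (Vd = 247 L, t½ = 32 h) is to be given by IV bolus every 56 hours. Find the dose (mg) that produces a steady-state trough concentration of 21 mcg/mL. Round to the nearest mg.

12260 mg

τ/t½ = 56/32 ≈ 1.75, so f = (1/2)^(56/32) ≈ 0.297302.
Cmin,ss = (D/Vd)·f/(1−f), so D = Cmin,ss·Vd·(1−f)/f.
D = 21 × 247 × (1−f)/f ≈ 21 × 247 × 2.36358 ≈ 12259.89 mg.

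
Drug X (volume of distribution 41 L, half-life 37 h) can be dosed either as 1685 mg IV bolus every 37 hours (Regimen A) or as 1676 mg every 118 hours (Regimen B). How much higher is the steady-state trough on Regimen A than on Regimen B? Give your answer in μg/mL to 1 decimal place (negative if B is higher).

36.1 μg/mL

Regimen A: f = (1/2)^(37/37) ≈ 0.5000; Cmin,ss = (1685/41)·f/(1−f) ≈ 41.098 μg/mL.
Regimen B: f = (1/2)^(118/37) ≈ 0.1096; Cmin,ss = (1676/41)·f/(1−f) ≈ 5.032 μg/mL.
Difference ≈ 41.098 − 5.032 ≈ 36.066 μg/mL.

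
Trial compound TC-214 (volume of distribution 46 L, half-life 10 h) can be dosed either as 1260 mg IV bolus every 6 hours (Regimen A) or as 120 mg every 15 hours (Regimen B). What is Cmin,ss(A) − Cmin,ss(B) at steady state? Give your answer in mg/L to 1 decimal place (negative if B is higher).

Regimen A: f = (1/2)^(6/10) ≈ 0.6598; Cmin,ss = (1260/46)·f/(1−f) ≈ 53.124 mg/L.
Regimen B: f = (1/2)^(15/10) ≈ 0.3536; Cmin,ss = (120/46)·f/(1−f) ≈ 1.427 mg/L.
Difference ≈ 53.124 − 1.427 ≈ 51.697 mg/L.

51.7 mg/L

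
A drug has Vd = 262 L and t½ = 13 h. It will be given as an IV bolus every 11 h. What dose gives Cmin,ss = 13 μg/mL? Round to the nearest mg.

2717 mg

τ/t½ = 11/13 ≈ 0.84615, so f = (1/2)^(11/13) ≈ 0.556266.
Cmin,ss = (D/Vd)·f/(1−f), so D = Cmin,ss·Vd·(1−f)/f.
D = 13 × 262 × (1−f)/f ≈ 13 × 262 × 0.79770 ≈ 2716.97 mg.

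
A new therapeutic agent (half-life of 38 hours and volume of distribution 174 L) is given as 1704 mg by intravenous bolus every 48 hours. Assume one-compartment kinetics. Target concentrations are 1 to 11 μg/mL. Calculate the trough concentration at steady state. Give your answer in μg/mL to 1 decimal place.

k = ln2/t½ = ln2/38 ≈ 0.018241 h⁻¹; fraction remaining f = e^(−kτ) = e^(−0.018241×48) ≈ 0.4166.
Each bolus raises the concentration by D/Vd = 1704/174 ≈ 9.793 μg/mL.
Steady-state trough Cmin,ss = C₀·f/(1−f) ≈ 9.793 × 0.4166/0.5834 ≈ 6.993 μg/mL.
Trough 7.0 μg/mL vs MEC 1 μg/mL: adequate.

7.0 μg/mL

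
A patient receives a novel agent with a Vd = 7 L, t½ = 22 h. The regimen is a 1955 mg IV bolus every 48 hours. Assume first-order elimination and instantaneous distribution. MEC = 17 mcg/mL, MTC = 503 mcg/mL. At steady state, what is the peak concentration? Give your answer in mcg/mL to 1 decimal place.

k = ln2/t½ = ln2/22 ≈ 0.031507 h⁻¹; fraction remaining f = e^(−kτ) = e^(−0.031507×48) ≈ 0.2204.
At steady state, accumulation factor R = 1/(1 − e^(−kτ)) ≈ 1.2827.
Each bolus raises the concentration by D/Vd = 1955/7 ≈ 279.286 mcg/mL.
Steady-state peak Cmax,ss = C₀·R ≈ 279.286 × 1.2827 ≈ 358.240 mcg/mL.
Peak 358.2 mcg/mL vs MTC 503 mcg/mL: below toxic threshold.

358.2 mcg/mL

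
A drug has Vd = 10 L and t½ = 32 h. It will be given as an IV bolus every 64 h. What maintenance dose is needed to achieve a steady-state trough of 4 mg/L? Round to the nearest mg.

τ/t½ = 64/32 ≈ 2, so f = (1/2)^(64/32) ≈ 0.250000.
Cmin,ss = (D/Vd)·f/(1−f), so D = Cmin,ss·Vd·(1−f)/f.
D = 4 × 10 × (1−f)/f ≈ 4 × 10 × 3.00000 ≈ 120.00 mg.

120 mg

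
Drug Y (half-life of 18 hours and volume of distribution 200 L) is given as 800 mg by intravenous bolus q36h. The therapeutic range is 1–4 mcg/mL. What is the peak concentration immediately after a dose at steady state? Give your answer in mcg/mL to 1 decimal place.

5.3 mcg/mL

The dosing interval is 2 half-lives, so f = 2^(−2) = 0.25.
At steady state, R = 1/(1 − 0.25) = 4/3.
Single-dose peak C₀ = D/Vd = 800/200 = 4 mcg/mL.
Steady-state peak Cmax,ss = C₀·R = 4 × 4/3 ≈ 5.333 mcg/mL.
Peak 5.3 mcg/mL vs MTC 4 mcg/mL: exceeds toxic threshold.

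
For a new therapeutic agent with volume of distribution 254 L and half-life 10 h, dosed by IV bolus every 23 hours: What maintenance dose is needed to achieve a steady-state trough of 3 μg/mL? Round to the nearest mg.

2991 mg

τ/t½ = 23/10 ≈ 2.3, so f = (1/2)^(23/10) ≈ 0.203063.
Cmin,ss = (D/Vd)·f/(1−f), so D = Cmin,ss·Vd·(1−f)/f.
D = 3 × 254 × (1−f)/f ≈ 3 × 254 × 3.92458 ≈ 2990.53 mg.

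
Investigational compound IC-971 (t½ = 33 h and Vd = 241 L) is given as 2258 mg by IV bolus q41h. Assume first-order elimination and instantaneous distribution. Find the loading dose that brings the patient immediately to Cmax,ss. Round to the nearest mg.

3911 mg

f = (1/2)^(41/33) ≈ 0.422662; accumulation ratio R = 1/(1−f) ≈ 1.73209.
Loading dose to hit Cmax,ss on first dose: D_load = D_maint·R ≈ 2258 × 1.73209 ≈ 3911.06 mg.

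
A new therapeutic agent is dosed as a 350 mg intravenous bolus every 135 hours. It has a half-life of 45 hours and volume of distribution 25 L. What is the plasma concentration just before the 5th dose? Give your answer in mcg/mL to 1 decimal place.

f = (1/2)^(τ/t½) = (1/2)^(135/45) ≈ 0.1250.
C₀ = D/Vd = 350/25 ≈ 14.000 mcg/mL.
Before the 5th dose, 4 doses have been given. Superposition: Cmin = C₀·(f + f² + … + f^4).
≈ 14.000 × (0.1250 + 0.0156 + 0.0020 + 0.0002) ≈ 14.000 × 0.1428 ≈ 1.999 mcg/mL.

2.0 mcg/mL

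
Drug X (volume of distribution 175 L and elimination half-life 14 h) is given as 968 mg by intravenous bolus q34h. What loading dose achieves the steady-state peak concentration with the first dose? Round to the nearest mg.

1189 mg

f = (1/2)^(34/14) ≈ 0.185749; accumulation ratio R = 1/(1−f) ≈ 1.22812.
Loading dose to hit Cmax,ss on first dose: D_load = D_maint·R ≈ 968 × 1.22812 ≈ 1188.82 mg.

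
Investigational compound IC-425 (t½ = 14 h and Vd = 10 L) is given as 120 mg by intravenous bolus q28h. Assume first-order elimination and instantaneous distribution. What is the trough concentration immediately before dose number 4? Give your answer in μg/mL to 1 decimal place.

3.9 μg/mL

f = (1/2)^(τ/t½) = (1/2)^(28/14) ≈ 0.2500.
C₀ = D/Vd = 120/10 ≈ 12.000 μg/mL.
Before the 4th dose, 3 doses have been given. Superposition: Cmin = C₀·(f + f² + … + f^3).
≈ 12.000 × (0.2500 + 0.0625 + 0.0156) ≈ 12.000 × 0.3281 ≈ 3.937 μg/mL.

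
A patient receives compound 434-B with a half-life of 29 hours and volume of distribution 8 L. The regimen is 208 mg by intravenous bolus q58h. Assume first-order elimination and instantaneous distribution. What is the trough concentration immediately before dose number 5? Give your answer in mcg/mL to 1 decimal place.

f = (1/2)^(τ/t½) = (1/2)^(58/29) ≈ 0.2500.
C₀ = D/Vd = 208/8 ≈ 26.000 mcg/mL.
Before the 5th dose, 4 doses have been given. Superposition: Cmin = C₀·(f + f² + … + f^4).
≈ 26.000 × (0.2500 + 0.0625 + 0.0156 + 0.0039) ≈ 26.000 × 0.3320 ≈ 8.632 mcg/mL.

8.6 mcg/mL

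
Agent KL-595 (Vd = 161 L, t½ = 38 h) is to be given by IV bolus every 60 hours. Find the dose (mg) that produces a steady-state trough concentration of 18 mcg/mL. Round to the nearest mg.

5760 mg

τ/t½ = 60/38 ≈ 1.5789, so f = (1/2)^(60/38) ≈ 0.334726.
Cmin,ss = (D/Vd)·f/(1−f), so D = Cmin,ss·Vd·(1−f)/f.
D = 18 × 161 × (1−f)/f ≈ 18 × 161 × 1.98752 ≈ 5759.83 mg.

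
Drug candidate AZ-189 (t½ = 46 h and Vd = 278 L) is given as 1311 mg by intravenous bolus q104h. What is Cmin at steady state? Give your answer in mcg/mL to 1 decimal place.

τ/t½ = 104/46 ≈ 2.2609, so fraction remaining f = (1/2)^(104/46) ≈ 0.2086.
Accumulation ratio R = 1/(1 − f) ≈ 1/0.7914 ≈ 1.2636.
Each bolus raises the concentration by D/Vd = 1311/278 ≈ 4.716 mcg/mL.
Cmax,ss = C₀/(1 − f) ≈ 4.716/0.7914 ≈ 5.959 mcg/mL.
One interval later, Cmin,ss = Cmax,ss·e^(−kτ) ≈ 5.959 × 0.2086 ≈ 1.243 mcg/mL.

1.2 mcg/mL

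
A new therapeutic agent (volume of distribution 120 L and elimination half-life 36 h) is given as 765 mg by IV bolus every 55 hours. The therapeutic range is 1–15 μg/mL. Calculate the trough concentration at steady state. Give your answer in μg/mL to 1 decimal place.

3.4 μg/mL

Over one 55-h interval, 55/36 ≈ 1.5278 half-lives elapse, leaving f ≈ 0.3468 of each dose.
Accumulation ratio R = 1/(1 − f) ≈ 1/0.6532 ≈ 1.5309.
Each bolus raises the concentration by D/Vd = 765/120 ≈ 6.375 μg/mL.
Cmax,ss = C₀/(1 − f) ≈ 6.375/0.6532 ≈ 9.760 μg/mL.
Steady-state trough Cmin,ss = Cmax,ss·f ≈ 9.760 × 0.3468 ≈ 3.385 μg/mL.
Trough 3.4 μg/mL vs MEC 1 μg/mL: adequate.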